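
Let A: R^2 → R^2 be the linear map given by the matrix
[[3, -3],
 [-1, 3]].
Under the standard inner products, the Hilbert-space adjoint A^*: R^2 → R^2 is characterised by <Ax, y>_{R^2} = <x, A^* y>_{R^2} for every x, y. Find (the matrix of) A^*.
A^* = A^T =
[[3, -1],
 [-3, 3]]

For real matrices with standard dot products, the defining identity <Ax, y> = <x, A^* y> gives (Ax)^T y = x^T (A^*) y, i.e. x^T A^T y = x^T (A^*) y. Since this holds for all x, y, we must have A^* = A^T. Therefore
A^* =
[[3, -1],
 [-3, 3]].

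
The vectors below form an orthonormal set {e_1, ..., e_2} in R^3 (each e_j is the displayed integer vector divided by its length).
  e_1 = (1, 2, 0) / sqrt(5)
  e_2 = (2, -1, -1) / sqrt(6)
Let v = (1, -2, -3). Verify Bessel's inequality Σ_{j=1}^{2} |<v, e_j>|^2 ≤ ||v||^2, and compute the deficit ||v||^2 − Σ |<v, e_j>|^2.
Σ |<v, e_j>|^2 = 299/30; ||v||^2 = 14; deficit = 121/30

Write each e_j = u_j / sqrt(<u_j, u_j>) where u_j is the displayed integer vector. Then <v, e_j> = <v, u_j> / sqrt(<u_j, u_j>), so |<v, e_j>|^2 = <v, u_j>^2 / <u_j, u_j>.
Coefficients: <v, e_1> = -3/sqrt(5), <v, e_2> = 7/sqrt(6).
Square and sum: Σ |<v, e_j>|^2 = 299/30.
Compute ||v||^2 = v·v = 14.
Deficit = 14 − 299/30 = 121/30 ≥ 0, confirming Bessel's inequality. (The deficit equals ||v − Σ <v,e_j> e_j||^2, the squared distance from v to span{e_j}.)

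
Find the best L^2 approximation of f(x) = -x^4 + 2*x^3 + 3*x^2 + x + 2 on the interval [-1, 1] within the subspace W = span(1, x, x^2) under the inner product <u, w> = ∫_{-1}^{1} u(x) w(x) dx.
g(x) = 15*x^2/7 + 11*x/5 + 73/35

The best approximation g ∈ W is the orthogonal projection of f onto W. Writing g = a_0 + a_1 x + a_2 x^2, the coefficients solve the normal equations G · a = b where
  G_{ij} = <φ_i, φ_j> and b_i = <f, φ_i>, with φ_0 = 1, φ_1 = x, φ_2 = x^2.
G =
  [2, 0, 2/3]
  [0, 2/3, 0]
  [2/3, 0, 2/5],
b = (28/5, 22/15, 236/105).
Solving gives a_0 = 73/35, a_1 = 11/5, a_2 = 15/7, so
  g(x) = 15*x^2/7 + 11*x/5 + 73/35.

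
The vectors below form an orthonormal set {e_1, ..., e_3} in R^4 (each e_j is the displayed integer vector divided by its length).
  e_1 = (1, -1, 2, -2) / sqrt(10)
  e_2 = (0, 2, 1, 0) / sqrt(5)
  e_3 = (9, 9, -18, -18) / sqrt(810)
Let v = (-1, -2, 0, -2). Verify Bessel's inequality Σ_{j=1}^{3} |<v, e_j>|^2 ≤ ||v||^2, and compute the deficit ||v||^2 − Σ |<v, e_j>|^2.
Σ |<v, e_j>|^2 = 29/5; ||v||^2 = 9; deficit = 16/5

Write each e_j = u_j / sqrt(<u_j, u_j>) where u_j is the displayed integer vector. Then <v, e_j> = <v, u_j> / sqrt(<u_j, u_j>), so |<v, e_j>|^2 = <v, u_j>^2 / <u_j, u_j>.
Coefficients: <v, e_1> = 5/sqrt(10), <v, e_2> = -4/sqrt(5), <v, e_3> = 9/sqrt(810).
Square and sum: Σ |<v, e_j>|^2 = 29/5.
Compute ||v||^2 = v·v = 9.
Deficit = 9 − 29/5 = 16/5 ≥ 0, confirming Bessel's inequality. (The deficit equals ||v − Σ <v,e_j> e_j||^2, the squared distance from v to span{e_j}.)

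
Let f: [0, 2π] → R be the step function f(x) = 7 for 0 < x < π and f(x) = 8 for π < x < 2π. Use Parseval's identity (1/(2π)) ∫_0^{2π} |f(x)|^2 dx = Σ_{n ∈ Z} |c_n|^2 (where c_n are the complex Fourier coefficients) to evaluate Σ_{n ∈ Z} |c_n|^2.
Σ |c_n|^2 = 113/2

Parseval equates the L^2 energy of f (normalised by 1/(2π)) with the ℓ^2 sum of its Fourier coefficients: (1/(2π)) ∫_0^{2π} |f|^2 = Σ |c_n|^2.
Compute the left side: (1/(2π)) [∫_0^π 7^2 dx + ∫_π^{2π} 8^2 dx] = (1/(2π)) · (49π + 64π) = (49 + 64)/2 = 113/2.
So Σ_{n ∈ Z} |c_n|^2 = 113/2.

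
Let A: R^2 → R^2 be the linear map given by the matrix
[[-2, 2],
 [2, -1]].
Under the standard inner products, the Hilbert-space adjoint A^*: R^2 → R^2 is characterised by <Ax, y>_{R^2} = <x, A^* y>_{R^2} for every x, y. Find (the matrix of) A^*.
A^* = A^T =
[[-2, 2],
 [2, -1]]

For real matrices with standard dot products, the defining identity <Ax, y> = <x, A^* y> gives (Ax)^T y = x^T (A^*) y, i.e. x^T A^T y = x^T (A^*) y. Since this holds for all x, y, we must have A^* = A^T. Therefore
A^* =
[[-2, 2],
 [2, -1]].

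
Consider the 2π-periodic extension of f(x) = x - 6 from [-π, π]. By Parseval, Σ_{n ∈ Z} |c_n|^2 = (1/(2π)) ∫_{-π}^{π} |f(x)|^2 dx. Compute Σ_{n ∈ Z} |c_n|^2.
Σ |c_n|^2 = π^2/3 + 36

Expand and integrate term by term over [-π, π]:
  ∫ (x)^2 dx = 1·(2π^3/3); ∫ 2·1·(-6)·x dx = 0 (odd integrand); ∫ (-6)^2 dx = 36·2π.
So (1/(2π)) ∫_{-π}^{π} (x - 6)^2 dx = 1π^2/3 + 36 = π^2/3 + 36.
Parseval ⇒ Σ |c_n|^2 = π^2/3 + 36.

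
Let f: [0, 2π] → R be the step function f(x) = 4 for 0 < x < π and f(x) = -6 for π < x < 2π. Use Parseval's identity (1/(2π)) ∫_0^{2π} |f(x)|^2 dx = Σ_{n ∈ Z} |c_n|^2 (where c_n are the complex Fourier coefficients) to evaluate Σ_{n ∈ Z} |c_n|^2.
Σ |c_n|^2 = 26

Parseval equates the L^2 energy of f (normalised by 1/(2π)) with the ℓ^2 sum of its Fourier coefficients: (1/(2π)) ∫_0^{2π} |f|^2 = Σ |c_n|^2.
Compute the left side: (1/(2π)) [∫_0^π 4^2 dx + ∫_π^{2π} (-6)^2 dx] = (1/(2π)) · (16π + 36π) = (16 + 36)/2 = 26.
So Σ_{n ∈ Z} |c_n|^2 = 26.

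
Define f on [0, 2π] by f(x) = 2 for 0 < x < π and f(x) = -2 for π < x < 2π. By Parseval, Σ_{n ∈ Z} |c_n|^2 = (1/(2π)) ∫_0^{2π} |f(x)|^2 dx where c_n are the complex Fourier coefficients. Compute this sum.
Σ |c_n|^2 = 4

Parseval equates the L^2 energy of f (normalised by 1/(2π)) with the ℓ^2 sum of its Fourier coefficients: (1/(2π)) ∫_0^{2π} |f|^2 = Σ |c_n|^2.
Compute the left side: (1/(2π)) [∫_0^π 2^2 dx + ∫_π^{2π} (-2)^2 dx] = (1/(2π)) · (4π + 4π) = (4 + 4)/2 = 4.
So Σ_{n ∈ Z} |c_n|^2 = 4.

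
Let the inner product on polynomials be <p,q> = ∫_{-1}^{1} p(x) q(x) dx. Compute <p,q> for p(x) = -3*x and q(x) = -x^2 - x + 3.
<p,q> = 2

Expand the product: p(x)·q(x) = 3*x^3 + 3*x^2 - 9*x.
∫_{-1}^{1} of each monomial x^k gives [2/(k+1) if k even, 0 if k odd]. Integrating term-by-term (or equivalently evaluating the antiderivative F(x) = 3*x^4/4 + x^3 - 9*x^2/2 at the endpoints):
  F(1) − F(−1) = -11/4 − (-19/4) = 2.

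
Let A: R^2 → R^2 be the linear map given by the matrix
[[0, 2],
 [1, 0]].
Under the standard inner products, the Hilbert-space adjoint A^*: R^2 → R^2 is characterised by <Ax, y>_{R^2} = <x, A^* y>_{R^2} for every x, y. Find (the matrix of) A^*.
A^* = A^T =
[[0, 1],
 [2, 0]]

For real matrices with standard dot products, the defining identity <Ax, y> = <x, A^* y> gives (Ax)^T y = x^T (A^*) y, i.e. x^T A^T y = x^T (A^*) y. Since this holds for all x, y, we must have A^* = A^T. Therefore
A^* =
[[0, 1],
 [2, 0]].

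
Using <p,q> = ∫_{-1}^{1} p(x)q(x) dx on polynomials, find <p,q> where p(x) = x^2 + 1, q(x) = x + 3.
<p,q> = 8

Expand the product: p(x)·q(x) = x^3 + 3*x^2 + x + 3.
∫_{-1}^{1} of each monomial x^k gives [2/(k+1) if k even, 0 if k odd]. Integrating term-by-term (or equivalently evaluating the antiderivative F(x) = x^4/4 + x^3 + x^2/2 + 3*x at the endpoints):
  F(1) − F(−1) = 19/4 − (-13/4) = 8.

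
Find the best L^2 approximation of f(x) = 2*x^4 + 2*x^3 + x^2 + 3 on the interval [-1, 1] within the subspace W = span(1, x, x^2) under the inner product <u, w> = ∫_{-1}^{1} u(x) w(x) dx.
g(x) = 19*x^2/7 + 6*x/5 + 99/35

The best approximation g ∈ W is the orthogonal projection of f onto W. Writing g = a_0 + a_1 x + a_2 x^2, the coefficients solve the normal equations G · a = b where
  G_{ij} = <φ_i, φ_j> and b_i = <f, φ_i>, with φ_0 = 1, φ_1 = x, φ_2 = x^2.
G =
  [2, 0, 2/3]
  [0, 2/3, 0]
  [2/3, 0, 2/5],
b = (112/15, 4/5, 104/35).
Solving gives a_0 = 99/35, a_1 = 6/5, a_2 = 19/7, so
  g(x) = 19*x^2/7 + 6*x/5 + 99/35.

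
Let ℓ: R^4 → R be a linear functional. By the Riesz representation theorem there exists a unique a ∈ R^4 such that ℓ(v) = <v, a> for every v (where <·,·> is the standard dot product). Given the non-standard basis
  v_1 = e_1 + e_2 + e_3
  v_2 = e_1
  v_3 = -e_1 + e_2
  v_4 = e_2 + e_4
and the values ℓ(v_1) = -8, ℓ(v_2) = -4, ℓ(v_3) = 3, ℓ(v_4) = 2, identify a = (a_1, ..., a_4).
a = (-4, -1, -3, 3)

Write a = (a_1, ..., a_4) in the standard basis. For each basis vector v_i, ℓ(v_i) = <v_i, a> is a linear equation in the a_j's. Collect the n equations into a matrix system V a = ℓ, where row i of V is v_i (expressed in the standard basis). Since V is invertible (lower-triangular with 1s on the diagonal, up to permutation), solve by back-substitution:
  V =
[[1, 1, 1, 0],
 [1, 0, 0, 0],
 [-1, 1, 0, 0],
 [0, 1, 0, 1]]
  V a = (-8, -4, 3, 2)
Solving gives a = (-4, -1, -3, 3).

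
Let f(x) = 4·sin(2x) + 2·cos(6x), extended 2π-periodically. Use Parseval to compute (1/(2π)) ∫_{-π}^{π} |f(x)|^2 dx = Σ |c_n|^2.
Σ |c_n|^2 = 10

Expand |f|^2 and use orthogonality of {sin(nx), cos(mx)} on [-π, π]:
  ∫_{-π}^{π} sin(nx)^2 dx = π, ∫ cos(mx)^2 dx = π, and cross terms integrate to 0.
So ∫_{-π}^{π} f(x)^2 dx = 4^2 · π + 2^2 · π = (16 + 4)π.
Divide by 2π: (16 + 4)/2 = 10.
By Parseval, this equals Σ |c_n|^2.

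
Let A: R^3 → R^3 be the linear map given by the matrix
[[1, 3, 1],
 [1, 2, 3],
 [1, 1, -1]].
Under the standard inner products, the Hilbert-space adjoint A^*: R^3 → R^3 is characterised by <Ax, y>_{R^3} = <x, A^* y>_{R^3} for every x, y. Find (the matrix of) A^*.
A^* = A^T =
[[1, 1, 1],
 [3, 2, 1],
 [1, 3, -1]]

For real matrices with standard dot products, the defining identity <Ax, y> = <x, A^* y> gives (Ax)^T y = x^T (A^*) y, i.e. x^T A^T y = x^T (A^*) y. Since this holds for all x, y, we must have A^* = A^T. Therefore
A^* =
[[1, 1, 1],
 [3, 2, 1],
 [1, 3, -1]].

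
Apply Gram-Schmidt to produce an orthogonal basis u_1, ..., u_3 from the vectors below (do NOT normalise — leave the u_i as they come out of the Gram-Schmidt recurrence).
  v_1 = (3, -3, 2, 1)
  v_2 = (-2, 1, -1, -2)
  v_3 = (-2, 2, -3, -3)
Orthogonal basis:
  u_1 = (3, -3, 2, 1)
  u_2 = (-7/23, -16/23, 3/23, -33/23)
  u_3 = (67/61, 5/61, -81/61, -24/61)

Apply the Gram-Schmidt recurrence
  u_1 = v_1
  u_i = v_i − Σ_{j<i} ((v_i · u_j) / (u_j · u_j)) · u_j.

Step by step this gives:
  u_1 = (3, -3, 2, 1)
  u_2 = (-7/23, -16/23, 3/23, -33/23)
  u_3 = (67/61, 5/61, -81/61, -24/61)

Orthogonality check:
  u_2 · u_1 = 0 (should be 0)
  u_3 · u_1 = 0 (should be 0)
  u_3 · u_2 = 0 (should be 0)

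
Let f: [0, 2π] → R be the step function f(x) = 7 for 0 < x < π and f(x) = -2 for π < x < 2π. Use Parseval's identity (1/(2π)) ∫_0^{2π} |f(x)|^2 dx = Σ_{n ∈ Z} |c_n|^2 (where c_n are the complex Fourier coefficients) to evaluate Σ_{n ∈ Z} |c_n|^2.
Σ |c_n|^2 = 53/2

Parseval equates the L^2 energy of f (normalised by 1/(2π)) with the ℓ^2 sum of its Fourier coefficients: (1/(2π)) ∫_0^{2π} |f|^2 = Σ |c_n|^2.
Compute the left side: (1/(2π)) [∫_0^π 7^2 dx + ∫_π^{2π} (-2)^2 dx] = (1/(2π)) · (49π + 4π) = (49 + 4)/2 = 53/2.
So Σ_{n ∈ Z} |c_n|^2 = 53/2.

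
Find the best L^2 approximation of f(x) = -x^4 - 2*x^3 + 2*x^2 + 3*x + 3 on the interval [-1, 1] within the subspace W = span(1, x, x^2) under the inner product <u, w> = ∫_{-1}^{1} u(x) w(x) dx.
g(x) = 8*x^2/7 + 9*x/5 + 108/35

The best approximation g ∈ W is the orthogonal projection of f onto W. Writing g = a_0 + a_1 x + a_2 x^2, the coefficients solve the normal equations G · a = b where
  G_{ij} = <φ_i, φ_j> and b_i = <f, φ_i>, with φ_0 = 1, φ_1 = x, φ_2 = x^2.
G =
  [2, 0, 2/3]
  [0, 2/3, 0]
  [2/3, 0, 2/5],
b = (104/15, 6/5, 88/35).
Solving gives a_0 = 108/35, a_1 = 9/5, a_2 = 8/7, so
  g(x) = 8*x^2/7 + 9*x/5 + 108/35.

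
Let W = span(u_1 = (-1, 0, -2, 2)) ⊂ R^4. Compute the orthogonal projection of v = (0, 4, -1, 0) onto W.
proj_W(v) = (-2/9, 0, -4/9, 4/9)

Set up U = [u_1 | ... | u_1] ∈ R^(4×1). The projector onto W = col(U) is P = U (U^T U)^(-1) U^T.
Compute U^T U =
  [9],
and U^T v = (2).
Solve U^T U · c = U^T v for the coefficients: c = (2/9). The projection is proj_W(v) = U c.
Check: (v - proj_W(v)) · u_1 = 0  (should be 0).
Result: proj_W(v) = (-2/9, 0, -4/9, 4/9).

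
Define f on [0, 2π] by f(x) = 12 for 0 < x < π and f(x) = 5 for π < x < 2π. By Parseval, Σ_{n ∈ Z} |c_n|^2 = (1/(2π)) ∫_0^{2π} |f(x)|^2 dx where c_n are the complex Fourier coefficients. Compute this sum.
Σ |c_n|^2 = 169/2

Parseval equates the L^2 energy of f (normalised by 1/(2π)) with the ℓ^2 sum of its Fourier coefficients: (1/(2π)) ∫_0^{2π} |f|^2 = Σ |c_n|^2.
Compute the left side: (1/(2π)) [∫_0^π 12^2 dx + ∫_π^{2π} 5^2 dx] = (1/(2π)) · (144π + 25π) = (144 + 25)/2 = 169/2.
So Σ_{n ∈ Z} |c_n|^2 = 169/2.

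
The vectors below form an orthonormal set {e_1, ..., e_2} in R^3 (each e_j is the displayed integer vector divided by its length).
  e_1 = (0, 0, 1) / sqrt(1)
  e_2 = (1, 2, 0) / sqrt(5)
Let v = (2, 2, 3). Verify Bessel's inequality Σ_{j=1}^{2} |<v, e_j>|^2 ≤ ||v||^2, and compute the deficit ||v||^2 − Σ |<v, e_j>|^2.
Σ |<v, e_j>|^2 = 81/5; ||v||^2 = 17; deficit = 4/5

Write each e_j = u_j / sqrt(<u_j, u_j>) where u_j is the displayed integer vector. Then <v, e_j> = <v, u_j> / sqrt(<u_j, u_j>), so |<v, e_j>|^2 = <v, u_j>^2 / <u_j, u_j>.
Coefficients: <v, e_1> = 3/sqrt(1), <v, e_2> = 6/sqrt(5).
Square and sum: Σ |<v, e_j>|^2 = 81/5.
Compute ||v||^2 = v·v = 17.
Deficit = 17 − 81/5 = 4/5 ≥ 0, confirming Bessel's inequality. (The deficit equals ||v − Σ <v,e_j> e_j||^2, the squared distance from v to span{e_j}.)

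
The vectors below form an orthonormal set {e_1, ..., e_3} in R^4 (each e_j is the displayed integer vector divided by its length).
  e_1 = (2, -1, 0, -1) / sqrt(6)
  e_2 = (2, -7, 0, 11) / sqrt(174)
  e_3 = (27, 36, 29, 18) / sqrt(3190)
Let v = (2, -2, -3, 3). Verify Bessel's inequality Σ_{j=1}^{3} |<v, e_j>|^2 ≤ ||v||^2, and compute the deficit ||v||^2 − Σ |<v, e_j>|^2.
Σ |<v, e_j>|^2 = 1899/110; ||v||^2 = 26; deficit = 961/110

Write each e_j = u_j / sqrt(<u_j, u_j>) where u_j is the displayed integer vector. Then <v, e_j> = <v, u_j> / sqrt(<u_j, u_j>), so |<v, e_j>|^2 = <v, u_j>^2 / <u_j, u_j>.
Coefficients: <v, e_1> = 3/sqrt(6), <v, e_2> = 51/sqrt(174), <v, e_3> = -51/sqrt(3190).
Square and sum: Σ |<v, e_j>|^2 = 1899/110.
Compute ||v||^2 = v·v = 26.
Deficit = 26 − 1899/110 = 961/110 ≥ 0, confirming Bessel's inequality. (The deficit equals ||v − Σ <v,e_j> e_j||^2, the squared distance from v to span{e_j}.)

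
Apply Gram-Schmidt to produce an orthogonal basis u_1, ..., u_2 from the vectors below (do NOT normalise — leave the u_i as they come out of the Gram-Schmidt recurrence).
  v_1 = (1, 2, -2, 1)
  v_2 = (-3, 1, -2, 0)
Orthogonal basis:
  u_1 = (1, 2, -2, 1)
  u_2 = (-33/10, 2/5, -7/5, -3/10)

Apply the Gram-Schmidt recurrence
  u_1 = v_1
  u_i = v_i − Σ_{j<i} ((v_i · u_j) / (u_j · u_j)) · u_j.

Step by step this gives:
  u_1 = (1, 2, -2, 1)
  u_2 = (-33/10, 2/5, -7/5, -3/10)

Orthogonality check:
  u_2 · u_1 = 0 (should be 0)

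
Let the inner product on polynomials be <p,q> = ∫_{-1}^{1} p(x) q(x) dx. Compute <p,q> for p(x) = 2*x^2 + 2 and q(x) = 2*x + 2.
<p,q> = 32/3

Expand the product: p(x)·q(x) = 4*x^3 + 4*x^2 + 4*x + 4.
∫_{-1}^{1} of each monomial x^k gives [2/(k+1) if k even, 0 if k odd]. Integrating term-by-term (or equivalently evaluating the antiderivative F(x) = x^4 + 4*x^3/3 + 2*x^2 + 4*x at the endpoints):
  F(1) − F(−1) = 25/3 − (-7/3) = 32/3.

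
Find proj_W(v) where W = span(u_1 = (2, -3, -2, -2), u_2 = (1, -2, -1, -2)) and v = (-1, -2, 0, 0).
proj_W(v) = (3/14, -4/7, -3/14, -5/7)

Set up U = [u_1 | ... | u_2] ∈ R^(4×2). The projector onto W = col(U) is P = U (U^T U)^(-1) U^T.
Compute U^T U =
  [21, 14]
  [14, 10],
and U^T v = (4, 3).
Solve U^T U · c = U^T v for the coefficients: c = (-1/7, 1/2). The projection is proj_W(v) = U c.
Check: (v - proj_W(v)) · u_1 = 0  (should be 0).
Check: (v - proj_W(v)) · u_2 = 0  (should be 0).
Result: proj_W(v) = (3/14, -4/7, -3/14, -5/7).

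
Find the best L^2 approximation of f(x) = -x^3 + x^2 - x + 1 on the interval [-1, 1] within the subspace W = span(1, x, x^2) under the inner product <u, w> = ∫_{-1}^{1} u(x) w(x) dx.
g(x) = x^2 - 8*x/5 + 1

The best approximation g ∈ W is the orthogonal projection of f onto W. Writing g = a_0 + a_1 x + a_2 x^2, the coefficients solve the normal equations G · a = b where
  G_{ij} = <φ_i, φ_j> and b_i = <f, φ_i>, with φ_0 = 1, φ_1 = x, φ_2 = x^2.
G =
  [2, 0, 2/3]
  [0, 2/3, 0]
  [2/3, 0, 2/5],
b = (8/3, -16/15, 16/15).
Solving gives a_0 = 1, a_1 = -8/5, a_2 = 1, so
  g(x) = x^2 - 8*x/5 + 1.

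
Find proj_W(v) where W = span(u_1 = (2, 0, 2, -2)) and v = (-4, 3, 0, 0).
proj_W(v) = (-4/3, 0, -4/3, 4/3)

Set up U = [u_1 | ... | u_1] ∈ R^(4×1). The projector onto W = col(U) is P = U (U^T U)^(-1) U^T.
Compute U^T U =
  [12],
and U^T v = (-8).
Solve U^T U · c = U^T v for the coefficients: c = (-2/3). The projection is proj_W(v) = U c.
Check: (v - proj_W(v)) · u_1 = 0  (should be 0).
Result: proj_W(v) = (-4/3, 0, -4/3, 4/3).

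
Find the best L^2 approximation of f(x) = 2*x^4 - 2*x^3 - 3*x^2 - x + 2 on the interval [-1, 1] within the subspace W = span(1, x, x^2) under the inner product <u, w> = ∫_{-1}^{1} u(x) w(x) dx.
g(x) = -9*x^2/7 - 11*x/5 + 64/35

The best approximation g ∈ W is the orthogonal projection of f onto W. Writing g = a_0 + a_1 x + a_2 x^2, the coefficients solve the normal equations G · a = b where
  G_{ij} = <φ_i, φ_j> and b_i = <f, φ_i>, with φ_0 = 1, φ_1 = x, φ_2 = x^2.
G =
  [2, 0, 2/3]
  [0, 2/3, 0]
  [2/3, 0, 2/5],
b = (14/5, -22/15, 74/105).
Solving gives a_0 = 64/35, a_1 = -11/5, a_2 = -9/7, so
  g(x) = -9*x^2/7 - 11*x/5 + 64/35.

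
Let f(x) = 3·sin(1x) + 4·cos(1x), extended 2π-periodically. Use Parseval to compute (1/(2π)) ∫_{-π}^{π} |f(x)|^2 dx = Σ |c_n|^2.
Σ |c_n|^2 = 25/2

Expand |f|^2 and use orthogonality of {sin(nx), cos(mx)} on [-π, π]:
  ∫_{-π}^{π} sin(nx)^2 dx = π, ∫ cos(mx)^2 dx = π, and cross terms integrate to 0.
So ∫_{-π}^{π} f(x)^2 dx = 3^2 · π + 4^2 · π = (9 + 16)π.
Divide by 2π: (9 + 16)/2 = 25/2.
By Parseval, this equals Σ |c_n|^2.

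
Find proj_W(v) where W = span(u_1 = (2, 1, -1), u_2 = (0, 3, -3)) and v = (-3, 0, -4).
proj_W(v) = (-3, 2, -2)

Set up U = [u_1 | ... | u_2] ∈ R^(3×2). The projector onto W = col(U) is P = U (U^T U)^(-1) U^T.
Compute U^T U =
  [6, 6]
  [6, 18],
and U^T v = (-2, 12).
Solve U^T U · c = U^T v for the coefficients: c = (-3/2, 7/6). The projection is proj_W(v) = U c.
Check: (v - proj_W(v)) · u_1 = 0  (should be 0).
Check: (v - proj_W(v)) · u_2 = 0  (should be 0).
Result: proj_W(v) = (-3, 2, -2).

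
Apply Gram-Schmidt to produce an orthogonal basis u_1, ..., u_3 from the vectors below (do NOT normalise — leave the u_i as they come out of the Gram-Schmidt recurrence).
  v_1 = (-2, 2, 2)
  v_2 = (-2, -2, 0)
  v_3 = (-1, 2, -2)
Orthogonal basis:
  u_1 = (-2, 2, 2)
  u_2 = (-2, -2, 0)
  u_3 = (-7/6, 7/6, -7/3)

Apply the Gram-Schmidt recurrence
  u_1 = v_1
  u_i = v_i − Σ_{j<i} ((v_i · u_j) / (u_j · u_j)) · u_j.

Step by step this gives:
  u_1 = (-2, 2, 2)
  u_2 = (-2, -2, 0)
  u_3 = (-7/6, 7/6, -7/3)

Orthogonality check:
  u_2 · u_1 = 0 (should be 0)
  u_3 · u_1 = 0 (should be 0)
  u_3 · u_2 = 0 (should be 0)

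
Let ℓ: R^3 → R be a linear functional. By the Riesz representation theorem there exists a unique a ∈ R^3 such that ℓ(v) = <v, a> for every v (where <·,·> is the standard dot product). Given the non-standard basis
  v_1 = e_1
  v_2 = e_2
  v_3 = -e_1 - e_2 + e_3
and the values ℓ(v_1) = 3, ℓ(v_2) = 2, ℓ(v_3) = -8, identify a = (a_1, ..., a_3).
a = (3, 2, -3)

Write a = (a_1, ..., a_3) in the standard basis. For each basis vector v_i, ℓ(v_i) = <v_i, a> is a linear equation in the a_j's. Collect the n equations into a matrix system V a = ℓ, where row i of V is v_i (expressed in the standard basis). Since V is invertible (lower-triangular with 1s on the diagonal, up to permutation), solve by back-substitution:
  V =
[[1, 0, 0],
 [0, 1, 0],
 [-1, -1, 1]]
  V a = (3, 2, -8)
Solving gives a = (3, 2, -3).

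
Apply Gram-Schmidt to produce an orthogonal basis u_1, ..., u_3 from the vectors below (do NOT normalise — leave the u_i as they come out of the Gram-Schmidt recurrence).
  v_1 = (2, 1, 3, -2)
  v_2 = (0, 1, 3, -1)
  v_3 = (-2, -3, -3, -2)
Orthogonal basis:
  u_1 = (2, 1, 3, -2)
  u_2 = (-4/3, 1/3, 1, 1/3)
  u_3 = (-14/9, -19/9, -1/3, -28/9)

Apply the Gram-Schmidt recurrence
  u_1 = v_1
  u_i = v_i − Σ_{j<i} ((v_i · u_j) / (u_j · u_j)) · u_j.

Step by step this gives:
  u_1 = (2, 1, 3, -2)
  u_2 = (-4/3, 1/3, 1, 1/3)
  u_3 = (-14/9, -19/9, -1/3, -28/9)

Orthogonality check:
  u_2 · u_1 = 0 (should be 0)
  u_3 · u_1 = 0 (should be 0)
  u_3 · u_2 = 0 (should be 0)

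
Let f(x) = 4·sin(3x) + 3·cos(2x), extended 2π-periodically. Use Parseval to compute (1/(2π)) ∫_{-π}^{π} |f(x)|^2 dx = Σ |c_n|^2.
Σ |c_n|^2 = 25/2

Expand |f|^2 and use orthogonality of {sin(nx), cos(mx)} on [-π, π]:
  ∫_{-π}^{π} sin(nx)^2 dx = π, ∫ cos(mx)^2 dx = π, and cross terms integrate to 0.
So ∫_{-π}^{π} f(x)^2 dx = 4^2 · π + 3^2 · π = (16 + 9)π.
Divide by 2π: (16 + 9)/2 = 25/2.
By Parseval, this equals Σ |c_n|^2.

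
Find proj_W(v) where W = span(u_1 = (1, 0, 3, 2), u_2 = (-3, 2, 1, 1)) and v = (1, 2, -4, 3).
proj_W(v) = (-105/206, 10/103, -215/206, -70/103)

Set up U = [u_1 | ... | u_2] ∈ R^(4×2). The projector onto W = col(U) is P = U (U^T U)^(-1) U^T.
Compute U^T U =
  [14, 2]
  [2, 15],
and U^T v = (-5, 0).
Solve U^T U · c = U^T v for the coefficients: c = (-75/206, 5/103). The projection is proj_W(v) = U c.
Check: (v - proj_W(v)) · u_1 = 0  (should be 0).
Check: (v - proj_W(v)) · u_2 = 0  (should be 0).
Result: proj_W(v) = (-105/206, 10/103, -215/206, -70/103).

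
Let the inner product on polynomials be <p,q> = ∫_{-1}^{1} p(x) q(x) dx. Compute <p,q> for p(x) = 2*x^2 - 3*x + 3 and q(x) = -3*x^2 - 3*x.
<p,q> = -12/5

Expand the product: p(x)·q(x) = -6*x^4 + 3*x^3 - 9*x.
∫_{-1}^{1} of each monomial x^k gives [2/(k+1) if k even, 0 if k odd]. Integrating term-by-term (or equivalently evaluating the antiderivative F(x) = -6*x^5/5 + 3*x^4/4 - 9*x^2/2 at the endpoints):
  F(1) − F(−1) = -99/20 − (-51/20) = -12/5.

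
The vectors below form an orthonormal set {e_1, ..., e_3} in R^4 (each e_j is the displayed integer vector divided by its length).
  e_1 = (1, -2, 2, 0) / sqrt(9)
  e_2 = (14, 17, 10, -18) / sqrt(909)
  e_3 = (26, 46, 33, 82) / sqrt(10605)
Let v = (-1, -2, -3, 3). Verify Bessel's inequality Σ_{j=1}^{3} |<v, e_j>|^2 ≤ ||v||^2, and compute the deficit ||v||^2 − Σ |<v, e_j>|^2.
Σ |<v, e_j>|^2 = 2126/105; ||v||^2 = 23; deficit = 289/105

Write each e_j = u_j / sqrt(<u_j, u_j>) where u_j is the displayed integer vector. Then <v, e_j> = <v, u_j> / sqrt(<u_j, u_j>), so |<v, e_j>|^2 = <v, u_j>^2 / <u_j, u_j>.
Coefficients: <v, e_1> = -3/sqrt(9), <v, e_2> = -132/sqrt(909), <v, e_3> = 29/sqrt(10605).
Square and sum: Σ |<v, e_j>|^2 = 2126/105.
Compute ||v||^2 = v·v = 23.
Deficit = 23 − 2126/105 = 289/105 ≥ 0, confirming Bessel's inequality. (The deficit equals ||v − Σ <v,e_j> e_j||^2, the squared distance from v to span{e_j}.)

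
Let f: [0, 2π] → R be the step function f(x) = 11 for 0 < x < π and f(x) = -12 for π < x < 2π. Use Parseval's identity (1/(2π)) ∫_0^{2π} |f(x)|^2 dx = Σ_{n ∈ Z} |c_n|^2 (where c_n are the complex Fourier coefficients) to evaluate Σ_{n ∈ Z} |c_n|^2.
Σ |c_n|^2 = 265/2

Parseval equates the L^2 energy of f (normalised by 1/(2π)) with the ℓ^2 sum of its Fourier coefficients: (1/(2π)) ∫_0^{2π} |f|^2 = Σ |c_n|^2.
Compute the left side: (1/(2π)) [∫_0^π 11^2 dx + ∫_π^{2π} (-12)^2 dx] = (1/(2π)) · (121π + 144π) = (121 + 144)/2 = 265/2.
So Σ_{n ∈ Z} |c_n|^2 = 265/2.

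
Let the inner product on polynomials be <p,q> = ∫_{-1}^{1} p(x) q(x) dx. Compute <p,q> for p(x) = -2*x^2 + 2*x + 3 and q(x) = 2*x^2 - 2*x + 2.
<p,q> = 136/15

Expand the product: p(x)·q(x) = -4*x^4 + 8*x^3 - 2*x^2 - 2*x + 6.
∫_{-1}^{1} of each monomial x^k gives [2/(k+1) if k even, 0 if k odd]. Integrating term-by-term (or equivalently evaluating the antiderivative F(x) = -4*x^5/5 + 2*x^4 - 2*x^3/3 - x^2 + 6*x at the endpoints):
  F(1) − F(−1) = 83/15 − (-53/15) = 136/15.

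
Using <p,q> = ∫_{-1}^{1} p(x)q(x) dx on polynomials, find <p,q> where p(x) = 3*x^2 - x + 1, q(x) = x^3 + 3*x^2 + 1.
<p,q> = 46/5

Expand the product: p(x)·q(x) = 3*x^5 + 8*x^4 - 2*x^3 + 6*x^2 - x + 1.
∫_{-1}^{1} of each monomial x^k gives [2/(k+1) if k even, 0 if k odd]. Integrating term-by-term (or equivalently evaluating the antiderivative F(x) = x^6/2 + 8*x^5/5 - x^4/2 + 2*x^3 - x^2/2 + x at the endpoints):
  F(1) − F(−1) = 41/10 − (-51/10) = 46/5.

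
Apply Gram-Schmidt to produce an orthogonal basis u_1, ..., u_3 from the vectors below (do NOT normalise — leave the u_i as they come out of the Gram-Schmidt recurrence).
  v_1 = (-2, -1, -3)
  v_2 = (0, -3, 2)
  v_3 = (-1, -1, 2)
Orthogonal basis:
  u_1 = (-2, -1, -3)
  u_2 = (-3/7, -45/14, 19/14)
  u_3 = (-209/173, 76/173, 114/173)

Apply the Gram-Schmidt recurrence
  u_1 = v_1
  u_i = v_i − Σ_{j<i} ((v_i · u_j) / (u_j · u_j)) · u_j.

Step by step this gives:
  u_1 = (-2, -1, -3)
  u_2 = (-3/7, -45/14, 19/14)
  u_3 = (-209/173, 76/173, 114/173)

Orthogonality check:
  u_2 · u_1 = 0 (should be 0)
  u_3 · u_1 = 0 (should be 0)
  u_3 · u_2 = 0 (should be 0)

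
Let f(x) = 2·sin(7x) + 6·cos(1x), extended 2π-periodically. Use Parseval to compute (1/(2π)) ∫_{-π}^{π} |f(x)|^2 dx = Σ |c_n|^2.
Σ |c_n|^2 = 20

Expand |f|^2 and use orthogonality of {sin(nx), cos(mx)} on [-π, π]:
  ∫_{-π}^{π} sin(nx)^2 dx = π, ∫ cos(mx)^2 dx = π, and cross terms integrate to 0.
So ∫_{-π}^{π} f(x)^2 dx = 2^2 · π + 6^2 · π = (4 + 36)π.
Divide by 2π: (4 + 36)/2 = 20.
By Parseval, this equals Σ |c_n|^2.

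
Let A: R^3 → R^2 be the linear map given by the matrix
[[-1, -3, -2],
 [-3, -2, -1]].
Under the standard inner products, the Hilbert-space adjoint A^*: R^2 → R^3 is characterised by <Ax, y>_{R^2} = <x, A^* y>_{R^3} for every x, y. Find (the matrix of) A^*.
A^* = A^T =
[[-1, -3],
 [-3, -2],
 [-2, -1]]

For real matrices with standard dot products, the defining identity <Ax, y> = <x, A^* y> gives (Ax)^T y = x^T (A^*) y, i.e. x^T A^T y = x^T (A^*) y. Since this holds for all x, y, we must have A^* = A^T. Therefore
A^* =
[[-1, -3],
 [-3, -2],
 [-2, -1]].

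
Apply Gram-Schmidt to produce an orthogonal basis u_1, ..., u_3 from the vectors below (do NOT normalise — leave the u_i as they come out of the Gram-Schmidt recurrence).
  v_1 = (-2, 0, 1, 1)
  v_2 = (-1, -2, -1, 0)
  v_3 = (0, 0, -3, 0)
Orthogonal basis:
  u_1 = (-2, 0, 1, 1)
  u_2 = (-2/3, -2, -7/6, -1/6)
  u_3 = (-3/5, 6/5, -9/5, 3/5)

Apply the Gram-Schmidt recurrence
  u_1 = v_1
  u_i = v_i − Σ_{j<i} ((v_i · u_j) / (u_j · u_j)) · u_j.

Step by step this gives:
  u_1 = (-2, 0, 1, 1)
  u_2 = (-2/3, -2, -7/6, -1/6)
  u_3 = (-3/5, 6/5, -9/5, 3/5)

Orthogonality check:
  u_2 · u_1 = 0 (should be 0)
  u_3 · u_1 = 0 (should be 0)
  u_3 · u_2 = 0 (should be 0)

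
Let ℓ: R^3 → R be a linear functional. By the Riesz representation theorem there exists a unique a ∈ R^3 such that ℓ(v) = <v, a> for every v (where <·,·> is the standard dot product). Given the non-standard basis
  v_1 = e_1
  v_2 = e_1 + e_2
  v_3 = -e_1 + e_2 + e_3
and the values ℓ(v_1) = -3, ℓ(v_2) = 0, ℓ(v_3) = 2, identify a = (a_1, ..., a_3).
a = (-3, 3, -4)

Write a = (a_1, ..., a_3) in the standard basis. For each basis vector v_i, ℓ(v_i) = <v_i, a> is a linear equation in the a_j's. Collect the n equations into a matrix system V a = ℓ, where row i of V is v_i (expressed in the standard basis). Since V is invertible (lower-triangular with 1s on the diagonal, up to permutation), solve by back-substitution:
  V =
[[1, 0, 0],
 [1, 1, 0],
 [-1, 1, 1]]
  V a = (-3, 0, 2)
Solving gives a = (-3, 3, -4).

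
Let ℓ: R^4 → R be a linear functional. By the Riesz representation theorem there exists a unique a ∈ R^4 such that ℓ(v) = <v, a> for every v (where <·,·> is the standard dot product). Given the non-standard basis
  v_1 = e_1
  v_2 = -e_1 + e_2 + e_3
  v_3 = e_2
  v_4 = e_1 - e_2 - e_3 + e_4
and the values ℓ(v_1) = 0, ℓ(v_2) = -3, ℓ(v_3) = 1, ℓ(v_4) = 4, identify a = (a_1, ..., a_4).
a = (0, 1, -4, 1)

Write a = (a_1, ..., a_4) in the standard basis. For each basis vector v_i, ℓ(v_i) = <v_i, a> is a linear equation in the a_j's. Collect the n equations into a matrix system V a = ℓ, where row i of V is v_i (expressed in the standard basis). Since V is invertible (lower-triangular with 1s on the diagonal, up to permutation), solve by back-substitution:
  V =
[[1, 0, 0, 0],
 [-1, 1, 1, 0],
 [0, 1, 0, 0],
 [1, -1, -1, 1]]
  V a = (0, -3, 1, 4)
Solving gives a = (0, 1, -4, 1).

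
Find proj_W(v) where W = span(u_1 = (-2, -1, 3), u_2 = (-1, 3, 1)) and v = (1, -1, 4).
proj_W(v) = (-22/15, -187/150, 341/150)

Set up U = [u_1 | ... | u_2] ∈ R^(3×2). The projector onto W = col(U) is P = U (U^T U)^(-1) U^T.
Compute U^T U =
  [14, 2]
  [2, 11],
and U^T v = (11, 0).
Solve U^T U · c = U^T v for the coefficients: c = (121/150, -11/75). The projection is proj_W(v) = U c.
Check: (v - proj_W(v)) · u_1 = 0  (should be 0).
Check: (v - proj_W(v)) · u_2 = 0  (should be 0).
Result: proj_W(v) = (-22/15, -187/150, 341/150).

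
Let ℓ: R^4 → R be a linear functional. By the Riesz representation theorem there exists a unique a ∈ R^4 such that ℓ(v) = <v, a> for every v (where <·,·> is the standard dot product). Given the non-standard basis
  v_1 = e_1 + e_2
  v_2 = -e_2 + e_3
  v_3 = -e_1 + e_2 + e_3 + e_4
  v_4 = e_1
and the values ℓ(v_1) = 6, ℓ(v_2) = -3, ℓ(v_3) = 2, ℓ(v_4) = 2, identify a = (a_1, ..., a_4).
a = (2, 4, 1, -1)

Write a = (a_1, ..., a_4) in the standard basis. For each basis vector v_i, ℓ(v_i) = <v_i, a> is a linear equation in the a_j's. Collect the n equations into a matrix system V a = ℓ, where row i of V is v_i (expressed in the standard basis). Since V is invertible (lower-triangular with 1s on the diagonal, up to permutation), solve by back-substitution:
  V =
[[1, 1, 0, 0],
 [0, -1, 1, 0],
 [-1, 1, 1, 1],
 [1, 0, 0, 0]]
  V a = (6, -3, 2, 2)
Solving gives a = (2, 4, 1, -1).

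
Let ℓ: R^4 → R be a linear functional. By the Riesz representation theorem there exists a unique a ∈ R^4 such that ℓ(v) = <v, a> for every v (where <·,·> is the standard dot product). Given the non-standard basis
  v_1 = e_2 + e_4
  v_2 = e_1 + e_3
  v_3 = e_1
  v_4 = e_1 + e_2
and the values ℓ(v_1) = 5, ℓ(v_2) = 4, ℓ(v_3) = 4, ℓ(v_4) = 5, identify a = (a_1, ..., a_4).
a = (4, 1, 0, 4)

Write a = (a_1, ..., a_4) in the standard basis. For each basis vector v_i, ℓ(v_i) = <v_i, a> is a linear equation in the a_j's. Collect the n equations into a matrix system V a = ℓ, where row i of V is v_i (expressed in the standard basis). Since V is invertible (lower-triangular with 1s on the diagonal, up to permutation), solve by back-substitution:
  V =
[[0, 1, 0, 1],
 [1, 0, 1, 0],
 [1, 0, 0, 0],
 [1, 1, 0, 0]]
  V a = (5, 4, 4, 5)
Solving gives a = (4, 1, 0, 4).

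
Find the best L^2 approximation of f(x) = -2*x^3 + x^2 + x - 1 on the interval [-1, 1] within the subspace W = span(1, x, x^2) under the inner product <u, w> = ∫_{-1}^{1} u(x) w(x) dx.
g(x) = x^2 - x/5 - 1

The best approximation g ∈ W is the orthogonal projection of f onto W. Writing g = a_0 + a_1 x + a_2 x^2, the coefficients solve the normal equations G · a = b where
  G_{ij} = <φ_i, φ_j> and b_i = <f, φ_i>, with φ_0 = 1, φ_1 = x, φ_2 = x^2.
G =
  [2, 0, 2/3]
  [0, 2/3, 0]
  [2/3, 0, 2/5],
b = (-4/3, -2/15, -4/15).
Solving gives a_0 = -1, a_1 = -1/5, a_2 = 1, so
  g(x) = x^2 - x/5 - 1.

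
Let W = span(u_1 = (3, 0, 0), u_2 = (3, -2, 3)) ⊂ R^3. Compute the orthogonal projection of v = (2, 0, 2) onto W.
proj_W(v) = (2, -12/13, 18/13)

Set up U = [u_1 | ... | u_2] ∈ R^(3×2). The projector onto W = col(U) is P = U (U^T U)^(-1) U^T.
Compute U^T U =
  [9, 9]
  [9, 22],
and U^T v = (6, 12).
Solve U^T U · c = U^T v for the coefficients: c = (8/39, 6/13). The projection is proj_W(v) = U c.
Check: (v - proj_W(v)) · u_1 = 0  (should be 0).
Check: (v - proj_W(v)) · u_2 = 0  (should be 0).
Result: proj_W(v) = (2, -12/13, 18/13).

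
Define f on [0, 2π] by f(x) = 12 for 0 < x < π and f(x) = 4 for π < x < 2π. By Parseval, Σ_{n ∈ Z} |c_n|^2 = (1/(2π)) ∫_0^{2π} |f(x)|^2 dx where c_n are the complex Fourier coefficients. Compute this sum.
Σ |c_n|^2 = 80

Parseval equates the L^2 energy of f (normalised by 1/(2π)) with the ℓ^2 sum of its Fourier coefficients: (1/(2π)) ∫_0^{2π} |f|^2 = Σ |c_n|^2.
Compute the left side: (1/(2π)) [∫_0^π 12^2 dx + ∫_π^{2π} 4^2 dx] = (1/(2π)) · (144π + 16π) = (144 + 16)/2 = 80.
So Σ_{n ∈ Z} |c_n|^2 = 80.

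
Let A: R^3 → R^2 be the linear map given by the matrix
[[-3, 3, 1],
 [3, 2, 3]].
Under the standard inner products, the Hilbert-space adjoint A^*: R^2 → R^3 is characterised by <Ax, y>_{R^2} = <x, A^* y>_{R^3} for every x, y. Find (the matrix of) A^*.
A^* = A^T =
[[-3, 3],
 [3, 2],
 [1, 3]]

For real matrices with standard dot products, the defining identity <Ax, y> = <x, A^* y> gives (Ax)^T y = x^T (A^*) y, i.e. x^T A^T y = x^T (A^*) y. Since this holds for all x, y, we must have A^* = A^T. Therefore
A^* =
[[-3, 3],
 [3, 2],
 [1, 3]].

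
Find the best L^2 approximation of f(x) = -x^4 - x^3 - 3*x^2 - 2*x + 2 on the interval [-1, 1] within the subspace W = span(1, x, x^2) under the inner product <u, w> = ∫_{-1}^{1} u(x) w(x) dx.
g(x) = -27*x^2/7 - 13*x/5 + 73/35

The best approximation g ∈ W is the orthogonal projection of f onto W. Writing g = a_0 + a_1 x + a_2 x^2, the coefficients solve the normal equations G · a = b where
  G_{ij} = <φ_i, φ_j> and b_i = <f, φ_i>, with φ_0 = 1, φ_1 = x, φ_2 = x^2.
G =
  [2, 0, 2/3]
  [0, 2/3, 0]
  [2/3, 0, 2/5],
b = (8/5, -26/15, -16/105).
Solving gives a_0 = 73/35, a_1 = -13/5, a_2 = -27/7, so
  g(x) = -27*x^2/7 - 13*x/5 + 73/35.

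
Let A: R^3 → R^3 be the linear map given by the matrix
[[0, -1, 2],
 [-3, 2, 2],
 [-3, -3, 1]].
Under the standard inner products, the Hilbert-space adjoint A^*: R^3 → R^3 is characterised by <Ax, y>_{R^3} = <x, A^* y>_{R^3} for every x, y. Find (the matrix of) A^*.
A^* = A^T =
[[0, -3, -3],
 [-1, 2, -3],
 [2, 2, 1]]

For real matrices with standard dot products, the defining identity <Ax, y> = <x, A^* y> gives (Ax)^T y = x^T (A^*) y, i.e. x^T A^T y = x^T (A^*) y. Since this holds for all x, y, we must have A^* = A^T. Therefore
A^* =
[[0, -3, -3],
 [-1, 2, -3],
 [2, 2, 1]].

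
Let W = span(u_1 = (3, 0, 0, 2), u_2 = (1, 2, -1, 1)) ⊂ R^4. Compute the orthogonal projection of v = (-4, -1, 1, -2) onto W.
proj_W(v) = (-119/33, -37/33, 37/66, -57/22)

Set up U = [u_1 | ... | u_2] ∈ R^(4×2). The projector onto W = col(U) is P = U (U^T U)^(-1) U^T.
Compute U^T U =
  [13, 5]
  [5, 7],
and U^T v = (-16, -9).
Solve U^T U · c = U^T v for the coefficients: c = (-67/66, -37/66). The projection is proj_W(v) = U c.
Check: (v - proj_W(v)) · u_1 = 0  (should be 0).
Check: (v - proj_W(v)) · u_2 = 0  (should be 0).
Result: proj_W(v) = (-119/33, -37/33, 37/66, -57/22).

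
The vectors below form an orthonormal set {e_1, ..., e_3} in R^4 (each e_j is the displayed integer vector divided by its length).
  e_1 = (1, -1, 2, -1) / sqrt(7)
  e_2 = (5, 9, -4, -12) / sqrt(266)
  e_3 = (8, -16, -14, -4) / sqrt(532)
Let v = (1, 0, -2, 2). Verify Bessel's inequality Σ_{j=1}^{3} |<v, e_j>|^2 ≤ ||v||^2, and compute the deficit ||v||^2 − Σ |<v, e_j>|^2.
Σ |<v, e_j>|^2 = 11/2; ||v||^2 = 9; deficit = 7/2

Write each e_j = u_j / sqrt(<u_j, u_j>) where u_j is the displayed integer vector. Then <v, e_j> = <v, u_j> / sqrt(<u_j, u_j>), so |<v, e_j>|^2 = <v, u_j>^2 / <u_j, u_j>.
Coefficients: <v, e_1> = -5/sqrt(7), <v, e_2> = -11/sqrt(266), <v, e_3> = 28/sqrt(532).
Square and sum: Σ |<v, e_j>|^2 = 11/2.
Compute ||v||^2 = v·v = 9.
Deficit = 9 − 11/2 = 7/2 ≥ 0, confirming Bessel's inequality. (The deficit equals ||v − Σ <v,e_j> e_j||^2, the squared distance from v to span{e_j}.)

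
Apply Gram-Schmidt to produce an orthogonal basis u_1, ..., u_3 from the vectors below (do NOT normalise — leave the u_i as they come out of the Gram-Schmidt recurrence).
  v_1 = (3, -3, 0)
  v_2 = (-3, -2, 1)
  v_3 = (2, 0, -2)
Orthogonal basis:
  u_1 = (3, -3, 0)
  u_2 = (-5/2, -5/2, 1)
  u_3 = (-8/27, -8/27, -40/27)

Apply the Gram-Schmidt recurrence
  u_1 = v_1
  u_i = v_i − Σ_{j<i} ((v_i · u_j) / (u_j · u_j)) · u_j.

Step by step this gives:
  u_1 = (3, -3, 0)
  u_2 = (-5/2, -5/2, 1)
  u_3 = (-8/27, -8/27, -40/27)

Orthogonality check:
  u_2 · u_1 = 0 (should be 0)
  u_3 · u_1 = 0 (should be 0)
  u_3 · u_2 = 0 (should be 0)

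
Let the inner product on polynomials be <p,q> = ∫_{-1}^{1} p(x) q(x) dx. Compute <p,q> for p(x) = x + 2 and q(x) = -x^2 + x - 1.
<p,q> = -14/3

Expand the product: p(x)·q(x) = -x^3 - x^2 + x - 2.
∫_{-1}^{1} of each monomial x^k gives [2/(k+1) if k even, 0 if k odd]. Integrating term-by-term (or equivalently evaluating the antiderivative F(x) = -x^4/4 - x^3/3 + x^2/2 - 2*x at the endpoints):
  F(1) − F(−1) = -25/12 − (31/12) = -14/3.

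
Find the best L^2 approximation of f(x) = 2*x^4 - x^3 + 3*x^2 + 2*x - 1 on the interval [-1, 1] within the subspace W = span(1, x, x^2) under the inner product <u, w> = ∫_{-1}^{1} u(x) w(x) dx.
g(x) = 33*x^2/7 + 7*x/5 - 41/35

The best approximation g ∈ W is the orthogonal projection of f onto W. Writing g = a_0 + a_1 x + a_2 x^2, the coefficients solve the normal equations G · a = b where
  G_{ij} = <φ_i, φ_j> and b_i = <f, φ_i>, with φ_0 = 1, φ_1 = x, φ_2 = x^2.
G =
  [2, 0, 2/3]
  [0, 2/3, 0]
  [2/3, 0, 2/5],
b = (4/5, 14/15, 116/105).
Solving gives a_0 = -41/35, a_1 = 7/5, a_2 = 33/7, so
  g(x) = 33*x^2/7 + 7*x/5 - 41/35.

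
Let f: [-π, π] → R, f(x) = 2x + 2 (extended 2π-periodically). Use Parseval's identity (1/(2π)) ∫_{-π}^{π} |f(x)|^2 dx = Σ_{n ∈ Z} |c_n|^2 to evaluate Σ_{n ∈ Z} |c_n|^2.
Σ |c_n|^2 = 4π^2/3 + 4

Expand and integrate term by term over [-π, π]:
  ∫ (2x)^2 dx = 4·(2π^3/3); ∫ 2·2·(2)·x dx = 0 (odd integrand); ∫ 2^2 dx = 4·2π.
So (1/(2π)) ∫_{-π}^{π} (2x + 2)^2 dx = 4π^2/3 + 4 = 4π^2/3 + 4.
Parseval ⇒ Σ |c_n|^2 = 4π^2/3 + 4.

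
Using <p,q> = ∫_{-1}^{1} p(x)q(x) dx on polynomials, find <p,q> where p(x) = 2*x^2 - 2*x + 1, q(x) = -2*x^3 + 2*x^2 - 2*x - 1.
<p,q> = 58/15

Expand the product: p(x)·q(x) = -4*x^5 + 8*x^4 - 10*x^3 + 4*x^2 - 1.
∫_{-1}^{1} of each monomial x^k gives [2/(k+1) if k even, 0 if k odd]. Integrating term-by-term (or equivalently evaluating the antiderivative F(x) = -2*x^6/3 + 8*x^5/5 - 5*x^4/2 + 4*x^3/3 - x at the endpoints):
  F(1) − F(−1) = -37/30 − (-51/10) = 58/15.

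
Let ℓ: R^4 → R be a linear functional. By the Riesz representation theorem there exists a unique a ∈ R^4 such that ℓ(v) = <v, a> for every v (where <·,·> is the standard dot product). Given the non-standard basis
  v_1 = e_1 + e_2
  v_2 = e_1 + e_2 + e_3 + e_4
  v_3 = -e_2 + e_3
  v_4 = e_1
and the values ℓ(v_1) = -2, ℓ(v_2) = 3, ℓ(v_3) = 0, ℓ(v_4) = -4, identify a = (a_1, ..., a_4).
a = (-4, 2, 2, 3)

Write a = (a_1, ..., a_4) in the standard basis. For each basis vector v_i, ℓ(v_i) = <v_i, a> is a linear equation in the a_j's. Collect the n equations into a matrix system V a = ℓ, where row i of V is v_i (expressed in the standard basis). Since V is invertible (lower-triangular with 1s on the diagonal, up to permutation), solve by back-substitution:
  V =
[[1, 1, 0, 0],
 [1, 1, 1, 1],
 [0, -1, 1, 0],
 [1, 0, 0, 0]]
  V a = (-2, 3, 0, -4)
Solving gives a = (-4, 2, 2, 3).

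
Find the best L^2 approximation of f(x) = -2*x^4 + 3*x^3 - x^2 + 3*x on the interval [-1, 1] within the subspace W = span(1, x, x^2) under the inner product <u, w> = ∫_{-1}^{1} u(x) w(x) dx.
g(x) = -19*x^2/7 + 24*x/5 + 6/35

The best approximation g ∈ W is the orthogonal projection of f onto W. Writing g = a_0 + a_1 x + a_2 x^2, the coefficients solve the normal equations G · a = b where
  G_{ij} = <φ_i, φ_j> and b_i = <f, φ_i>, with φ_0 = 1, φ_1 = x, φ_2 = x^2.
G =
  [2, 0, 2/3]
  [0, 2/3, 0]
  [2/3, 0, 2/5],
b = (-22/15, 16/5, -34/35).
Solving gives a_0 = 6/35, a_1 = 24/5, a_2 = -19/7, so
  g(x) = -19*x^2/7 + 24*x/5 + 6/35.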